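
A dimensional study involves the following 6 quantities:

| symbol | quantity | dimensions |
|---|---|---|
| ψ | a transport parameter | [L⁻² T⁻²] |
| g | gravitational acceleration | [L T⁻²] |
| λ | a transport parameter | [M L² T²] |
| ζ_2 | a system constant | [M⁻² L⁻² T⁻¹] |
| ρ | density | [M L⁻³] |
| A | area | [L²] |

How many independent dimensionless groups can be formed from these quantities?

There are 6 variables and 3 base dimensions (M, L, T).
The dimension matrix has rank 3.
Independent dimensionless groups: 6 − 3 = 3.

3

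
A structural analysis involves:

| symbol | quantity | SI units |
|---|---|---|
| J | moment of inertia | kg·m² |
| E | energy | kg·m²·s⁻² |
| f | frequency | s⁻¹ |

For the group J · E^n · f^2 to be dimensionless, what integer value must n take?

Balance the M exponent: (1)·n from E, plus (1) + 2·(0) = 1 from the rest, must sum to zero.
n + 1 = 0, so n = -1.

-1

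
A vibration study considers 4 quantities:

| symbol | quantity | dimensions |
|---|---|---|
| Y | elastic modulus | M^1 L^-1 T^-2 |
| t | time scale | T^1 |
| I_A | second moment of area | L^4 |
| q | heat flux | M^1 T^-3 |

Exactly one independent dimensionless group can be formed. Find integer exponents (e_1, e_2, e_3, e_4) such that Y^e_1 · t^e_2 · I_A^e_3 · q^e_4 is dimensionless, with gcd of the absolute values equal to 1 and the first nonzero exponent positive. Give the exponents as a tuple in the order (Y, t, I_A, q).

(4, -4, 1, -4)

M: e_1·(1) + e_2·(0) + e_3·(0) + e_4·(1) = 0
L: e_1·(-1) + e_2·(0) + e_3·(4) + e_4·(0) = 0
T: e_1·(-2) + e_2·(1) + e_3·(0) + e_4·(-3) = 0
Solving this homogeneous linear system for the smallest-integer solution (first nonzero entry positive) gives (4, -4, 1, -4).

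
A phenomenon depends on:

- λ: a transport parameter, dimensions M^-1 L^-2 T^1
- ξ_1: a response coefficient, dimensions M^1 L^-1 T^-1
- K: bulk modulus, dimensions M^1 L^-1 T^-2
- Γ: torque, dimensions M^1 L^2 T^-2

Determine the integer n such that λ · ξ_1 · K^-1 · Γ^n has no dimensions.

Balance the M exponent: (1)·n from Γ, plus (-1) + (1) − (1) = -1 from the rest, must sum to zero.
n − 1 = 0, so n = 1.

1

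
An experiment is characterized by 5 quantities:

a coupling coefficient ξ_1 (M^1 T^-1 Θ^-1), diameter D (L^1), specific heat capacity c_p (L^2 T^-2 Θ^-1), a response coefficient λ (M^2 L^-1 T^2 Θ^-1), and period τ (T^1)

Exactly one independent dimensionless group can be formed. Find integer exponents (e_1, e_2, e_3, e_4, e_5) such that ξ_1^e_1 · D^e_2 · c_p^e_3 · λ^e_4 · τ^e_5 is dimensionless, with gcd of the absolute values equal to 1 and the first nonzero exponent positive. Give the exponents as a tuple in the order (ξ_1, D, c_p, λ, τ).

(2, 1, -1, -1, 2)

M: e_1·(1) + e_2·(0) + e_3·(0) + e_4·(2) + e_5·(0) = 0
L: e_1·(0) + e_2·(1) + e_3·(2) + e_4·(-1) + e_5·(0) = 0
T: e_1·(-1) + e_2·(0) + e_3·(-2) + e_4·(2) + e_5·(1) = 0
Θ: e_1·(-1) + e_2·(0) + e_3·(-1) + e_4·(-1) + e_5·(0) = 0
Solving this homogeneous linear system for the smallest-integer solution (first nonzero entry positive) gives (2, 1, -1, -1, 2).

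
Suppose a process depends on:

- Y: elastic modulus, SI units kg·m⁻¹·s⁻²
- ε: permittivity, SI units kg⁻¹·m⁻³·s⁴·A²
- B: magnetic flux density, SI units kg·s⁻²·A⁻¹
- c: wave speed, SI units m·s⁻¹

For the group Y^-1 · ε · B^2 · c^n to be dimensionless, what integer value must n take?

Balance the L exponent: (1)·n from c, plus −(-1) + (-3) + 2·(0) = -2 from the rest, must sum to zero.
n − 2 = 0, so n = 2.

2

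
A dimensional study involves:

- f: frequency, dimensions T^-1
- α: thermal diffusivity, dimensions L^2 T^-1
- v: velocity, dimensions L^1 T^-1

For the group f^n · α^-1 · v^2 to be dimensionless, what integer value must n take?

-1

Balance the T exponent: (-1)·n from f, plus −(-1) + 2·(-1) = -1 from the rest, must sum to zero.
−n − 1 = 0, so n = -1.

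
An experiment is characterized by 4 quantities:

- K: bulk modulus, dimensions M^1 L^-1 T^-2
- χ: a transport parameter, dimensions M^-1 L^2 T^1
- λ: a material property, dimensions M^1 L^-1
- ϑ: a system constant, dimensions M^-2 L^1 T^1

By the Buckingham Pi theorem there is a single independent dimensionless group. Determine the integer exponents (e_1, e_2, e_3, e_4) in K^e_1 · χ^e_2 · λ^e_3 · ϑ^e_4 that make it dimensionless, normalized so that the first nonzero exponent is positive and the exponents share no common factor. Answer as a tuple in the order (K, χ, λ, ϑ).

(1, 1, 2, 1)

M: e_1·(1) + e_2·(-1) + e_3·(1) + e_4·(-2) = 0
L: e_1·(-1) + e_2·(2) + e_3·(-1) + e_4·(1) = 0
T: e_1·(-2) + e_2·(1) + e_3·(0) + e_4·(1) = 0
Solving this homogeneous linear system for the smallest-integer solution (first nonzero entry positive) gives (1, 1, 2, 1).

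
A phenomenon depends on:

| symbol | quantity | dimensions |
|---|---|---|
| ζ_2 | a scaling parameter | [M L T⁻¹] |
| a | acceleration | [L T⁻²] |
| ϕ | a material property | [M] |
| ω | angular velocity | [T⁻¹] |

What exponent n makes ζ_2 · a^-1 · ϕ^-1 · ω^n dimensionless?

Balance the T exponent: (-1)·n from ω, plus (-1) − (-2) − (0) = 1 from the rest, must sum to zero.
−n + 1 = 0, so n = 1.

1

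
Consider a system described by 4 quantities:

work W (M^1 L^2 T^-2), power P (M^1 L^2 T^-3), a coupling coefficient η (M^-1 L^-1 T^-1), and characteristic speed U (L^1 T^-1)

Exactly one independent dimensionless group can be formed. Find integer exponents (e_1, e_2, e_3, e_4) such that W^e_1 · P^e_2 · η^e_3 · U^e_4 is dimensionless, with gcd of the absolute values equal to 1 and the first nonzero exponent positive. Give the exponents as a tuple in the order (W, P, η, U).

(3, -2, 1, -1)

M: e_1·(1) + e_2·(1) + e_3·(-1) + e_4·(0) = 0
L: e_1·(2) + e_2·(2) + e_3·(-1) + e_4·(1) = 0
T: e_1·(-2) + e_2·(-3) + e_3·(-1) + e_4·(-1) = 0
Solving this homogeneous linear system for the smallest-integer solution (first nonzero entry positive) gives (3, -2, 1, -1).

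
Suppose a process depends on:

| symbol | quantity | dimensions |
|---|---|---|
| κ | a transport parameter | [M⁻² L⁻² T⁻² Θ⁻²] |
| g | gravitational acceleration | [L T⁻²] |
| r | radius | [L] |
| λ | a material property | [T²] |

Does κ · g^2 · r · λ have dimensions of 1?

no

Sum the exponent of each base dimension across the product:
  M: [κ]_M + 2·[g]_M + [r]_M + [λ]_M = (-2) + 2·(0) + (0) + (0) = -2
  L: [κ]_L + 2·[g]_L + [r]_L + [λ]_L = (-2) + 2·(1) + (1) + (0) = 1
  T: [κ]_T + 2·[g]_T + [r]_T + [λ]_T = (-2) + 2·(-2) + (0) + (2) = -4
  Θ: [κ]_Θ + 2·[g]_Θ + [r]_Θ + [λ]_Θ = (-2) + 2·(0) + (0) + (0) = -2
Net dimensions [M⁻² L T⁻⁴ Θ⁻²] ≠ [1] — not dimensionless.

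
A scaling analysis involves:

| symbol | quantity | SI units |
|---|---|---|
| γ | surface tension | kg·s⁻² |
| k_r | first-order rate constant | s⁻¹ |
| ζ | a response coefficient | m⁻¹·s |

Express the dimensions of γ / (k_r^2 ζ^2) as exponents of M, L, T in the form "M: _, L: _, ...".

M: 1, L: 2, T: -2

Collect each base-dimension exponent across the product:
  M: (1) − 2·(0) − 2·(0) = 1
  L: (0) − 2·(0) − 2·(-1) = 2
  T: (-2) − 2·(-1) − 2·(1) = -2
So the dimensions are [M L² T⁻²].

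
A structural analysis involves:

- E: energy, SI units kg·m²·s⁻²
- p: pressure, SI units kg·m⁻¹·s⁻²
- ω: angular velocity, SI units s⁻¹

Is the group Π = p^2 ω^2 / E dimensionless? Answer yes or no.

Sum the exponent of each base dimension across the product:
  M: −[E]_M + 2·[p]_M + 2·[ω]_M = −(1) + 2·(1) + 2·(0) = 1
  L: −[E]_L + 2·[p]_L + 2·[ω]_L = −(2) + 2·(-1) + 2·(0) = -4
  T: −[E]_T + 2·[p]_T + 2·[ω]_T = −(-2) + 2·(-2) + 2·(-1) = -4
Net dimensions [M L⁻⁴ T⁻⁴] ≠ [1] — not dimensionless.

no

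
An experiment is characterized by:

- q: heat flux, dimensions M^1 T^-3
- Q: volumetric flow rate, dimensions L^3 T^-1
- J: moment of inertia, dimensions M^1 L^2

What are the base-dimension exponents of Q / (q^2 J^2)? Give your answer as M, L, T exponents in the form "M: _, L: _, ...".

Collect each base-dimension exponent across the product:
  M: −2·(1) + (0) − 2·(1) = -4
  L: −2·(0) + (3) − 2·(2) = -1
  T: −2·(-3) + (-1) − 2·(0) = 5
So the dimensions are [M⁻⁴ L⁻¹ T⁵].

M: -4, L: -1, T: 5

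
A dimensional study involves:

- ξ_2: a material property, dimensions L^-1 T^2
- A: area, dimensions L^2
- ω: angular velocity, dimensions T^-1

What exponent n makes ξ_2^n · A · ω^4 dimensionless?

2

Balance the L exponent: (-1)·n from ξ_2, plus (2) + 4·(0) = 2 from the rest, must sum to zero.
−n + 2 = 0, so n = 2.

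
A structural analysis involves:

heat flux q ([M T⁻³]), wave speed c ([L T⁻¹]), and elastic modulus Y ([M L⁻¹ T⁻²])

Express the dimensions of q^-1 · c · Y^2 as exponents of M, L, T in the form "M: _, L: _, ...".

Collect each base-dimension exponent across the product:
  M: −(1) + (0) + 2·(1) = 1
  L: −(0) + (1) + 2·(-1) = -1
  T: −(-3) + (-1) + 2·(-2) = -2
So the dimensions are [M L⁻¹ T⁻²].

M: 1, L: -1, T: -2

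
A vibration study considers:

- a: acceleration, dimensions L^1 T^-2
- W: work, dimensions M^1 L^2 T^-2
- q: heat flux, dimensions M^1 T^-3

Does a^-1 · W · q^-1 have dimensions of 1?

no

Sum the exponent of each base dimension across the product:
  M: −[a]_M + [W]_M − [q]_M = −(0) + (1) − (1) = 0
  L: −[a]_L + [W]_L − [q]_L = −(1) + (2) − (0) = 1
  T: −[a]_T + [W]_T − [q]_T = −(-2) + (-2) − (-3) = 3
Net dimensions [L T³] ≠ [1] — not dimensionless.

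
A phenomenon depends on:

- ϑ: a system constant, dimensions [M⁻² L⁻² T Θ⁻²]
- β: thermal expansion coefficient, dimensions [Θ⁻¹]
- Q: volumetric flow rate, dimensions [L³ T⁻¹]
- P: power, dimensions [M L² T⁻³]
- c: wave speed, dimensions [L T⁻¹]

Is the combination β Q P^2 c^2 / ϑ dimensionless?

Sum the exponent of each base dimension across the product:
  M: −[ϑ]_M + [β]_M + [Q]_M + 2·[P]_M + 2·[c]_M = −(-2) + (0) + (0) + 2·(1) + 2·(0) = 4
  L: −[ϑ]_L + [β]_L + [Q]_L + 2·[P]_L + 2·[c]_L = −(-2) + (0) + (3) + 2·(2) + 2·(1) = 11
  T: −[ϑ]_T + [β]_T + [Q]_T + 2·[P]_T + 2·[c]_T = −(1) + (0) + (-1) + 2·(-3) + 2·(-1) = -10
  Θ: −[ϑ]_Θ + [β]_Θ + [Q]_Θ + 2·[P]_Θ + 2·[c]_Θ = −(-2) + (-1) + (0) + 2·(0) + 2·(0) = 1
Net dimensions [M⁴ L¹¹ T⁻¹⁰ Θ] ≠ [1] — not dimensionless.

no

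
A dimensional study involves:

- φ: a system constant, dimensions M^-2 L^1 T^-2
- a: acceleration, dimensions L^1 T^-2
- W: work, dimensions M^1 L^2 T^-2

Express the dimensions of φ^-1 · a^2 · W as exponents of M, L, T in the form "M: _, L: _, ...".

M: 3, L: 3, T: -4

Collect each base-dimension exponent across the product:
  M: −(-2) + 2·(0) + (1) = 3
  L: −(1) + 2·(1) + (2) = 3
  T: −(-2) + 2·(-2) + (-2) = -4
So the dimensions are [M³ L³ T⁻⁴].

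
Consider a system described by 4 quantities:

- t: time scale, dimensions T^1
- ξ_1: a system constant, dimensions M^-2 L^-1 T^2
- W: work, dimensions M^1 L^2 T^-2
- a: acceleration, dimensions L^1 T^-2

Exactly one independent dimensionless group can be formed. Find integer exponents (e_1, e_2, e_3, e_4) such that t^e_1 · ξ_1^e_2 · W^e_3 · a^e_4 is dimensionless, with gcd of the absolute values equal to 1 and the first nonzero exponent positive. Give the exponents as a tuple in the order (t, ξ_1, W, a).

(4, -1, -2, 3)

M: e_1·(0) + e_2·(-2) + e_3·(1) + e_4·(0) = 0
L: e_1·(0) + e_2·(-1) + e_3·(2) + e_4·(1) = 0
T: e_1·(1) + e_2·(2) + e_3·(-2) + e_4·(-2) = 0
Solving this homogeneous linear system for the smallest-integer solution (first nonzero entry positive) gives (4, -1, -2, 3).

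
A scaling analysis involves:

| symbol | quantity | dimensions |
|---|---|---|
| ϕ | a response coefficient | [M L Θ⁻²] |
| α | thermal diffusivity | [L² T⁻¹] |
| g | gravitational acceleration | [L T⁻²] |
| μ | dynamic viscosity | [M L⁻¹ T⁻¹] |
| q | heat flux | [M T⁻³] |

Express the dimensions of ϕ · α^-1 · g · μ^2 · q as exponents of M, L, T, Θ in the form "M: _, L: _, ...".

Collect each base-dimension exponent across the product:
  M: (1) − (0) + (0) + 2·(1) + (1) = 4
  L: (1) − (2) + (1) + 2·(-1) + (0) = -2
  T: (0) − (-1) + (-2) + 2·(-1) + (-3) = -6
  Θ: (-2) − (0) + (0) + 2·(0) + (0) = -2
So the dimensions are [M⁴ L⁻² T⁻⁶ Θ⁻²].

M: 4, L: -2, T: -6, Θ: -2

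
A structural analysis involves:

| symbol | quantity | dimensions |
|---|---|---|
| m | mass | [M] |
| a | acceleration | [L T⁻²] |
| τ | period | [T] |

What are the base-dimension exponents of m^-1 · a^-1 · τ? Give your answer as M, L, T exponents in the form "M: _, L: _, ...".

M: -1, L: -1, T: 3

Collect each base-dimension exponent across the product:
  M: −(1) − (0) + (0) = -1
  L: −(0) − (1) + (0) = -1
  T: −(0) − (-2) + (1) = 3
So the dimensions are [M⁻¹ L⁻¹ T³].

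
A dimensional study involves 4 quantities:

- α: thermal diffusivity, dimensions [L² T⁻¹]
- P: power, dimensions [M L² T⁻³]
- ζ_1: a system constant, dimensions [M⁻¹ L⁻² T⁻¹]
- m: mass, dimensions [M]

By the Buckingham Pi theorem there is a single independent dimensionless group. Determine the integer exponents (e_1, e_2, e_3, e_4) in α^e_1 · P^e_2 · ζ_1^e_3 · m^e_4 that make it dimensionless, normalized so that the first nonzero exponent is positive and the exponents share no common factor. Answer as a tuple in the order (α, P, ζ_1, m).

M: e_1·(0) + e_2·(1) + e_3·(-1) + e_4·(1) = 0
L: e_1·(2) + e_2·(2) + e_3·(-2) + e_4·(0) = 0
T: e_1·(-1) + e_2·(-3) + e_3·(-1) + e_4·(0) = 0
Solving this homogeneous linear system for the smallest-integer solution (first nonzero entry positive) gives (2, -1, 1, 2).

(2, -1, 1, 2)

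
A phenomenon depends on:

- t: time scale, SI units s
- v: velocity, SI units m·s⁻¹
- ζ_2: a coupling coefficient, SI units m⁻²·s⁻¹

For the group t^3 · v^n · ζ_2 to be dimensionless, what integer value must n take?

Balance the L exponent: (1)·n from v, plus 3·(0) + (-2) = -2 from the rest, must sum to zero.
n − 2 = 0, so n = 2.

2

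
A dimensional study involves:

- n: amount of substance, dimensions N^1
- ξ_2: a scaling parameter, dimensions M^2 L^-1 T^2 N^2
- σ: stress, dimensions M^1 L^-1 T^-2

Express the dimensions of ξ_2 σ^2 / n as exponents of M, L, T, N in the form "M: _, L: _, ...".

M: 4, L: -3, T: -2, N: 1

Collect each base-dimension exponent across the product:
  M: −(0) + (2) + 2·(1) = 4
  L: −(0) + (-1) + 2·(-1) = -3
  T: −(0) + (2) + 2·(-2) = -2
  N: −(1) + (2) + 2·(0) = 1
So the dimensions are [M⁴ L⁻³ T⁻² N].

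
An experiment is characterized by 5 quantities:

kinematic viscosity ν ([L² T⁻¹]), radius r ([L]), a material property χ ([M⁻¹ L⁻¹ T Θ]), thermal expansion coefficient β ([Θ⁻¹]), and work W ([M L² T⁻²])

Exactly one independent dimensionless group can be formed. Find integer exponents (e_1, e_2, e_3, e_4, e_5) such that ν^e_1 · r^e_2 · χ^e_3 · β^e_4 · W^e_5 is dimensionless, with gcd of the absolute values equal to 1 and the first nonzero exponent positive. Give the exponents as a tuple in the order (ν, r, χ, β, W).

M: e_1·(0) + e_2·(0) + e_3·(-1) + e_4·(0) + e_5·(1) = 0
L: e_1·(2) + e_2·(1) + e_3·(-1) + e_4·(0) + e_5·(2) = 0
T: e_1·(-1) + e_2·(0) + e_3·(1) + e_4·(0) + e_5·(-2) = 0
Θ: e_1·(0) + e_2·(0) + e_3·(1) + e_4·(-1) + e_5·(0) = 0
Solving this homogeneous linear system for the smallest-integer solution (first nonzero entry positive) gives (1, -1, -1, -1, -1).

(1, -1, -1, -1, -1)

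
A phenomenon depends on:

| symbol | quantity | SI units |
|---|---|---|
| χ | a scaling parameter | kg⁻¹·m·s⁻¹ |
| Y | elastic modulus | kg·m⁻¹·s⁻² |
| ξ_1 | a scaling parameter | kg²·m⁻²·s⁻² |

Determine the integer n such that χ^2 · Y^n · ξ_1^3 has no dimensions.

Balance the M exponent: (1)·n from Y, plus 2·(-1) + 3·(2) = 4 from the rest, must sum to zero.
n + 4 = 0, so n = -4.

-4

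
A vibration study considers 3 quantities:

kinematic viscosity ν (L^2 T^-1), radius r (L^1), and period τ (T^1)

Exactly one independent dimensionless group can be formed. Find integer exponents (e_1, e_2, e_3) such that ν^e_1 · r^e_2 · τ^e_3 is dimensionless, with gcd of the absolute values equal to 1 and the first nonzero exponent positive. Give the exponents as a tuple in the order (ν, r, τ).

L: e_1·(2) + e_2·(1) + e_3·(0) = 0
T: e_1·(-1) + e_2·(0) + e_3·(1) = 0
Solving this homogeneous linear system for the smallest-integer solution (first nonzero entry positive) gives (1, -2, 1).

(1, -2, 1)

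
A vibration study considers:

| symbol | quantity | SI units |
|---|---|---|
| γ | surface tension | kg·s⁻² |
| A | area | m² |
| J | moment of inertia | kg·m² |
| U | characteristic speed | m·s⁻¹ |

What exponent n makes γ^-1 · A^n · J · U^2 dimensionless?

-2

Balance the L exponent: (2)·n from A, plus −(0) + (2) + 2·(1) = 4 from the rest, must sum to zero.
2n + 4 = 0, so n = -2.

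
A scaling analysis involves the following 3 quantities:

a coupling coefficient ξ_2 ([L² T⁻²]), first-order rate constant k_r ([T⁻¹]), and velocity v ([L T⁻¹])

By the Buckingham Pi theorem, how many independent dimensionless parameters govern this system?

1

There are 3 variables and 2 base dimensions (L, T).
The dimension matrix has rank 2.
Independent dimensionless groups: 3 − 2 = 1.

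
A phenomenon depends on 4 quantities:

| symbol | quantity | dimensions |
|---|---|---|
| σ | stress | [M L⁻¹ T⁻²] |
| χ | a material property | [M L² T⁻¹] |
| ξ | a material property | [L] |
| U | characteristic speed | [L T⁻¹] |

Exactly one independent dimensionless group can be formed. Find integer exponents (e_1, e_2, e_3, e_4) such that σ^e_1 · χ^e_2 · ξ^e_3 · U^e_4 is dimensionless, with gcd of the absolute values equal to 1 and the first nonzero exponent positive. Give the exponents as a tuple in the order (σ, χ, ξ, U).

M: e_1·(1) + e_2·(1) + e_3·(0) + e_4·(0) = 0
L: e_1·(-1) + e_2·(2) + e_3·(1) + e_4·(1) = 0
T: e_1·(-2) + e_2·(-1) + e_3·(0) + e_4·(-1) = 0
Solving this homogeneous linear system for the smallest-integer solution (first nonzero entry positive) gives (1, -1, 4, -1).

(1, -1, 4, -1)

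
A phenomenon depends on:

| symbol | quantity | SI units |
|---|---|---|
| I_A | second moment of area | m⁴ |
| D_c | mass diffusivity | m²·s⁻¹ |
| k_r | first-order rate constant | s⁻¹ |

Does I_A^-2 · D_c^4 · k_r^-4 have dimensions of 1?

yes

Sum the exponent of each base dimension across the product:
  M: −2·[I_A]_M + 4·[D_c]_M − 4·[k_r]_M = −2·(0) + 4·(0) − 4·(0) = 0
  L: −2·[I_A]_L + 4·[D_c]_L − 4·[k_r]_L = −2·(4) + 4·(2) − 4·(0) = 0
  T: −2·[I_A]_T + 4·[D_c]_T − 4·[k_r]_T = −2·(0) + 4·(-1) − 4·(-1) = 0
All base exponents vanish — dimensionless.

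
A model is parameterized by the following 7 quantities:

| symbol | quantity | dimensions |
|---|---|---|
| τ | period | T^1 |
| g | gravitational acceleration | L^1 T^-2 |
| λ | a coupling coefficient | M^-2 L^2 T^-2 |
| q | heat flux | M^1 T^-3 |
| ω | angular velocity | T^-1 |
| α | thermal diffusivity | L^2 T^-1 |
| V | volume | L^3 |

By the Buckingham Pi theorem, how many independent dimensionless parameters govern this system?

4

There are 7 variables and 3 base dimensions (M, L, T).
The dimension matrix has rank 3.
Independent dimensionless groups: 7 − 3 = 4.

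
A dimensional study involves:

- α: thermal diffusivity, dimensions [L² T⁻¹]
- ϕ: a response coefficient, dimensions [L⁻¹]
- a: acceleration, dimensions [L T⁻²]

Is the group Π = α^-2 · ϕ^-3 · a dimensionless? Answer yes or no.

yes

Sum the exponent of each base dimension across the product:
  M: −2·[α]_M − 3·[ϕ]_M + [a]_M = −2·(0) − 3·(0) + (0) = 0
  L: −2·[α]_L − 3·[ϕ]_L + [a]_L = −2·(2) − 3·(-1) + (1) = 0
  T: −2·[α]_T − 3·[ϕ]_T + [a]_T = −2·(-1) − 3·(0) + (-2) = 0
All base exponents vanish — dimensionless.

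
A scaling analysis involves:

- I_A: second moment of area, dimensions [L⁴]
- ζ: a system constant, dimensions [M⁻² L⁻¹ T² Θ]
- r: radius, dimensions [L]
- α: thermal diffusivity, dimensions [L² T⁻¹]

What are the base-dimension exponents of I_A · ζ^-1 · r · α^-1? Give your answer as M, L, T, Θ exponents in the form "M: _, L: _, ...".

Collect each base-dimension exponent across the product:
  M: (0) − (-2) + (0) − (0) = 2
  L: (4) − (-1) + (1) − (2) = 4
  T: (0) − (2) + (0) − (-1) = -1
  Θ: (0) − (1) + (0) − (0) = -1
So the dimensions are [M² L⁴ T⁻¹ Θ⁻¹].

M: 2, L: 4, T: -1, Θ: -1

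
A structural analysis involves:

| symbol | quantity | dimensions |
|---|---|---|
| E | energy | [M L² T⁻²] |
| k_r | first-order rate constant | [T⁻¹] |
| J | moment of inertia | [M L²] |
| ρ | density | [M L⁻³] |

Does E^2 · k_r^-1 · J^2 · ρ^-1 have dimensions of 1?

Sum the exponent of each base dimension across the product:
  M: 2·[E]_M − [k_r]_M + 2·[J]_M − [ρ]_M = 2·(1) − (0) + 2·(1) − (1) = 3
  L: 2·[E]_L − [k_r]_L + 2·[J]_L − [ρ]_L = 2·(2) − (0) + 2·(2) − (-3) = 11
  T: 2·[E]_T − [k_r]_T + 2·[J]_T − [ρ]_T = 2·(-2) − (-1) + 2·(0) − (0) = -3
Net dimensions [M³ L¹¹ T⁻³] ≠ [1] — not dimensionless.

no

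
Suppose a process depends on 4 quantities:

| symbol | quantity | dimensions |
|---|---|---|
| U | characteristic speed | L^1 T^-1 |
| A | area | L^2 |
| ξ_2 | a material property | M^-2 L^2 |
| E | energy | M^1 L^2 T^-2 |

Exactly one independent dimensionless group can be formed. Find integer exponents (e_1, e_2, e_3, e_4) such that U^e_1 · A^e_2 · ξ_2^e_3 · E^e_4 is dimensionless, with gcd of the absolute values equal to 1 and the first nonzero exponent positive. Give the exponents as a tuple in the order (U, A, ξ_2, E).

(4, 1, -1, -2)

M: e_1·(0) + e_2·(0) + e_3·(-2) + e_4·(1) = 0
L: e_1·(1) + e_2·(2) + e_3·(2) + e_4·(2) = 0
T: e_1·(-1) + e_2·(0) + e_3·(0) + e_4·(-2) = 0
Solving this homogeneous linear system for the smallest-integer solution (first nonzero entry positive) gives (4, 1, -1, -2).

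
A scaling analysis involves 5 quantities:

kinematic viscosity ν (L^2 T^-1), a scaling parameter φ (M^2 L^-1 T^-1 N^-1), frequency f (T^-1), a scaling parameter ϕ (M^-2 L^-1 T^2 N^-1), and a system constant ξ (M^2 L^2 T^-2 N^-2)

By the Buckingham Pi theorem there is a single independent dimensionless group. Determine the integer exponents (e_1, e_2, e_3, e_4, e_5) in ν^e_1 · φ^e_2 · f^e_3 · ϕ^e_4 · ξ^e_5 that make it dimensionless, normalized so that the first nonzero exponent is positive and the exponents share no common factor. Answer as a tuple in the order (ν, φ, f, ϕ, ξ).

(4, 3, -1, 1, -2)

M: e_1·(0) + e_2·(2) + e_3·(0) + e_4·(-2) + e_5·(2) = 0
L: e_1·(2) + e_2·(-1) + e_3·(0) + e_4·(-1) + e_5·(2) = 0
T: e_1·(-1) + e_2·(-1) + e_3·(-1) + e_4·(2) + e_5·(-2) = 0
N: e_1·(0) + e_2·(-1) + e_3·(0) + e_4·(-1) + e_5·(-2) = 0
Solving this homogeneous linear system for the smallest-integer solution (first nonzero entry positive) gives (4, 3, -1, 1, -2).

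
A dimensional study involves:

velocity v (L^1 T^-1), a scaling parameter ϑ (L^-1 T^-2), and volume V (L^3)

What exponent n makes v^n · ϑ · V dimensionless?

Balance the L exponent: (1)·n from v, plus (-1) + (3) = 2 from the rest, must sum to zero.
n + 2 = 0, so n = -2.

-2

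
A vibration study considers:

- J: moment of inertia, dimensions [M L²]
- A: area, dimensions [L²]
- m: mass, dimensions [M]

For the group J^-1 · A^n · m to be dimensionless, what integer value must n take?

Balance the L exponent: (2)·n from A, plus −(2) + (0) = -2 from the rest, must sum to zero.
2n − 2 = 0, so n = 1.

1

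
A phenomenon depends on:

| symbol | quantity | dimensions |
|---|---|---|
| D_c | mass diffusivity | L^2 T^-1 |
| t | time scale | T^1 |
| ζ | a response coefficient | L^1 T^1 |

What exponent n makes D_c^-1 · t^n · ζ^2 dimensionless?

Balance the T exponent: (1)·n from t, plus −(-1) + 2·(1) = 3 from the rest, must sum to zero.
n + 3 = 0, so n = -3.

-3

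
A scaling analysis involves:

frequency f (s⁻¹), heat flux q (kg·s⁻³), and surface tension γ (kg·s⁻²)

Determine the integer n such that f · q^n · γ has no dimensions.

Balance the M exponent: (1)·n from q, plus (0) + (1) = 1 from the rest, must sum to zero.
n + 1 = 0, so n = -1.

-1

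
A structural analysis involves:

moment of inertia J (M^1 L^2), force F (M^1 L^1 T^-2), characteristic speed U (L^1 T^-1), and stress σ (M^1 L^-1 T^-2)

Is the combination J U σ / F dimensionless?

no

Sum the exponent of each base dimension across the product:
  M: [J]_M − [F]_M + [U]_M + [σ]_M = (1) − (1) + (0) + (1) = 1
  L: [J]_L − [F]_L + [U]_L + [σ]_L = (2) − (1) + (1) + (-1) = 1
  T: [J]_T − [F]_T + [U]_T + [σ]_T = (0) − (-2) + (-1) + (-2) = -1
Net dimensions [M L T⁻¹] ≠ [1] — not dimensionless.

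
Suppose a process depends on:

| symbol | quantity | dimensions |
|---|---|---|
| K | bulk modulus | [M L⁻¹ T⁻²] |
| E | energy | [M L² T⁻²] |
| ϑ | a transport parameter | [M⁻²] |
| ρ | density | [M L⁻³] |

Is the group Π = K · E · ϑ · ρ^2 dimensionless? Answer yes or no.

Sum the exponent of each base dimension across the product:
  M: [K]_M + [E]_M + [ϑ]_M + 2·[ρ]_M = (1) + (1) + (-2) + 2·(1) = 2
  L: [K]_L + [E]_L + [ϑ]_L + 2·[ρ]_L = (-1) + (2) + (0) + 2·(-3) = -5
  T: [K]_T + [E]_T + [ϑ]_T + 2·[ρ]_T = (-2) + (-2) + (0) + 2·(0) = -4
Net dimensions [M² L⁻⁵ T⁻⁴] ≠ [1] — not dimensionless.

no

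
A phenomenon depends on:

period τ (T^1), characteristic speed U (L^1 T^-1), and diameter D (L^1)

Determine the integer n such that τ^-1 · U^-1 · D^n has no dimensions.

1

Balance the L exponent: (1)·n from D, plus −(0) − (1) = -1 from the rest, must sum to zero.
n − 1 = 0, so n = 1.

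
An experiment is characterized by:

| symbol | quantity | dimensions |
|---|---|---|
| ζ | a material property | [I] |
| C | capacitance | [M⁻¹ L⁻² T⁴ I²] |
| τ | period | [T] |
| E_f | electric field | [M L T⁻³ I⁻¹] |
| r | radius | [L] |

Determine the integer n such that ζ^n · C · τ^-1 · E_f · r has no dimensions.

-1

Balance the I exponent: (1)·n from ζ, plus (2) − (0) + (-1) + (0) = 1 from the rest, must sum to zero.
n + 1 = 0, so n = -1.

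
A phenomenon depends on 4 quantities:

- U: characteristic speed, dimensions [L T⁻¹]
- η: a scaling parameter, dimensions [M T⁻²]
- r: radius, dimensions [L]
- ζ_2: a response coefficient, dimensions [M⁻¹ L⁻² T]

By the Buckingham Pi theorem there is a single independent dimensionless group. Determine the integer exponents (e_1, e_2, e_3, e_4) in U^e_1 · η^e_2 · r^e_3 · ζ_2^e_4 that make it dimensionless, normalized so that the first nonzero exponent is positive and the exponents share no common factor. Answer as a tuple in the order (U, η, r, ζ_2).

(1, -1, -3, -1)

M: e_1·(0) + e_2·(1) + e_3·(0) + e_4·(-1) = 0
L: e_1·(1) + e_2·(0) + e_3·(1) + e_4·(-2) = 0
T: e_1·(-1) + e_2·(-2) + e_3·(0) + e_4·(1) = 0
Solving this homogeneous linear system for the smallest-integer solution (first nonzero entry positive) gives (1, -1, -3, -1).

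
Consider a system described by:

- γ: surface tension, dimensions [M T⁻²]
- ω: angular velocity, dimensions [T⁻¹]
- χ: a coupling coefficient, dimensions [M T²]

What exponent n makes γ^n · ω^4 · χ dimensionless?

-1

Balance the M exponent: (1)·n from γ, plus 4·(0) + (1) = 1 from the rest, must sum to zero.
n + 1 = 0, so n = -1.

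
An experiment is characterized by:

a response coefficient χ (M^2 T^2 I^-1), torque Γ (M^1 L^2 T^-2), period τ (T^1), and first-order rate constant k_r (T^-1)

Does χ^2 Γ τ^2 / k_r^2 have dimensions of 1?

Sum the exponent of each base dimension across the product:
  M: 2·[χ]_M + [Γ]_M + 2·[τ]_M − 2·[k_r]_M = 2·(2) + (1) + 2·(0) − 2·(0) = 5
  L: 2·[χ]_L + [Γ]_L + 2·[τ]_L − 2·[k_r]_L = 2·(0) + (2) + 2·(0) − 2·(0) = 2
  T: 2·[χ]_T + [Γ]_T + 2·[τ]_T − 2·[k_r]_T = 2·(2) + (-2) + 2·(1) − 2·(-1) = 6
  I: 2·[χ]_I + [Γ]_I + 2·[τ]_I − 2·[k_r]_I = 2·(-1) + (0) + 2·(0) − 2·(0) = -2
Net dimensions [M⁵ L² T⁶ I⁻²] ≠ [1] — not dimensionless.

no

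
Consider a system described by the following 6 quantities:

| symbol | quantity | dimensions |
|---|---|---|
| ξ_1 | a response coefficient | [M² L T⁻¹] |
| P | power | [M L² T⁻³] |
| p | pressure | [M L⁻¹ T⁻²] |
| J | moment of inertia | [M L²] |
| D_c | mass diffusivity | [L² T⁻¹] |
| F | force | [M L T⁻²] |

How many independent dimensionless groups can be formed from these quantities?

There are 6 variables and 3 base dimensions (M, L, T).
The dimension matrix has rank 3.
Independent dimensionless groups: 6 − 3 = 3.

3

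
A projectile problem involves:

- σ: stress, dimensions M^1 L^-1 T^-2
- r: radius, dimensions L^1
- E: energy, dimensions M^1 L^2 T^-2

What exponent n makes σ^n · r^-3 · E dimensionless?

-1

Balance the M exponent: (1)·n from σ, plus −3·(0) + (1) = 1 from the rest, must sum to zero.
n + 1 = 0, so n = -1.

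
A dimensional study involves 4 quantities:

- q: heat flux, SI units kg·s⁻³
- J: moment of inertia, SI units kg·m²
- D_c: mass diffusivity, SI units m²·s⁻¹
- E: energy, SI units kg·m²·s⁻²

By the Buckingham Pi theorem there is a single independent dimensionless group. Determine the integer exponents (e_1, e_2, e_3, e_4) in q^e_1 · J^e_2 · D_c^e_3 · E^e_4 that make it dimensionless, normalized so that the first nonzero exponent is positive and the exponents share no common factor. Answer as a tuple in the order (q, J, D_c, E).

M: e_1·(1) + e_2·(1) + e_3·(0) + e_4·(1) = 0
L: e_1·(0) + e_2·(2) + e_3·(2) + e_4·(2) = 0
T: e_1·(-3) + e_2·(0) + e_3·(-1) + e_4·(-2) = 0
Solving this homogeneous linear system for the smallest-integer solution (first nonzero entry positive) gives (1, 1, 1, -2).

(1, 1, 1, -2)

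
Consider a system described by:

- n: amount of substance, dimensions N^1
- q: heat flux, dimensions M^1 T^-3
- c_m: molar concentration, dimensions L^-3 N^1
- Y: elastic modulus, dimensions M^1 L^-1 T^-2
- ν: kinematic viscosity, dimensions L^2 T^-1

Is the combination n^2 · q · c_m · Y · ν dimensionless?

no

Sum the exponent of each base dimension across the product:
  M: 2·[n]_M + [q]_M + [c_m]_M + [Y]_M + [ν]_M = 2·(0) + (1) + (0) + (1) + (0) = 2
  L: 2·[n]_L + [q]_L + [c_m]_L + [Y]_L + [ν]_L = 2·(0) + (0) + (-3) + (-1) + (2) = -2
  T: 2·[n]_T + [q]_T + [c_m]_T + [Y]_T + [ν]_T = 2·(0) + (-3) + (0) + (-2) + (-1) = -6
  N: 2·[n]_N + [q]_N + [c_m]_N + [Y]_N + [ν]_N = 2·(1) + (0) + (1) + (0) + (0) = 3
Net dimensions [M² L⁻² T⁻⁶ N³] ≠ [1] — not dimensionless.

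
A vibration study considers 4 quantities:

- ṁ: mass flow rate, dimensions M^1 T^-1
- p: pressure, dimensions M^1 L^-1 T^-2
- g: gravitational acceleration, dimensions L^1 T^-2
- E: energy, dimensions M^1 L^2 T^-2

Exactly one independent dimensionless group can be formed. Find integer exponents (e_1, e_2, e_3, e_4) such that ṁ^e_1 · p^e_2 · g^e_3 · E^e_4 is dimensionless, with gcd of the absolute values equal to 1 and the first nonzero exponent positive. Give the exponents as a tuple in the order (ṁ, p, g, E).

(2, -1, 1, -1)

M: e_1·(1) + e_2·(1) + e_3·(0) + e_4·(1) = 0
L: e_1·(0) + e_2·(-1) + e_3·(1) + e_4·(2) = 0
T: e_1·(-1) + e_2·(-2) + e_3·(-2) + e_4·(-2) = 0
Solving this homogeneous linear system for the smallest-integer solution (first nonzero entry positive) gives (2, -1, 1, -1).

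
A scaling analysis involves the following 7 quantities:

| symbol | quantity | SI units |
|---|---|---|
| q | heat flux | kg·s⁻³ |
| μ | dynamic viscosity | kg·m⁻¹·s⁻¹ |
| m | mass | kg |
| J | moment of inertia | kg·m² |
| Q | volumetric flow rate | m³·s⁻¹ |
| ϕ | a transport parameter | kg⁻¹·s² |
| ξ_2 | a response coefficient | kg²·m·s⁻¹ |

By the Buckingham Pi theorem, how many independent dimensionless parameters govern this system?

There are 7 variables and 3 base dimensions (M, L, T).
The dimension matrix has rank 3.
Independent dimensionless groups: 7 − 3 = 4.

4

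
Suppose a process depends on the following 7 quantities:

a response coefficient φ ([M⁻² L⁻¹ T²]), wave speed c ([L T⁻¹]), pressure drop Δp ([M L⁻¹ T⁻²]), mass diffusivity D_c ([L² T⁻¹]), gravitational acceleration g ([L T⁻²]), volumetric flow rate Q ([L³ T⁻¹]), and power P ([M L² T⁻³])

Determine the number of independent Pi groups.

4

There are 7 variables and 3 base dimensions (M, L, T).
The dimension matrix has rank 3.
Independent dimensionless groups: 7 − 3 = 4.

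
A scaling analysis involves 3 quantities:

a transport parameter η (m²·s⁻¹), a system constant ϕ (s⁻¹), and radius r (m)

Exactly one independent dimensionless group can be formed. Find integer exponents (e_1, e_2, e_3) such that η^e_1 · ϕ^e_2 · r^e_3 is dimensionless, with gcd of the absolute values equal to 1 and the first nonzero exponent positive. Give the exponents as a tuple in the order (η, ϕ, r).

(1, -1, -2)

L: e_1·(2) + e_2·(0) + e_3·(1) = 0
T: e_1·(-1) + e_2·(-1) + e_3·(0) = 0
Solving this homogeneous linear system for the smallest-integer solution (first nonzero entry positive) gives (1, -1, -2).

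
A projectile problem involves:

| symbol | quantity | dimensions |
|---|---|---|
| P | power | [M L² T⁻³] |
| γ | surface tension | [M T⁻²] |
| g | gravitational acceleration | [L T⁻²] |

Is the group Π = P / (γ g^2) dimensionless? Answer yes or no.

no

Sum the exponent of each base dimension across the product:
  M: [P]_M − [γ]_M − 2·[g]_M = (1) − (1) − 2·(0) = 0
  L: [P]_L − [γ]_L − 2·[g]_L = (2) − (0) − 2·(1) = 0
  T: [P]_T − [γ]_T − 2·[g]_T = (-3) − (-2) − 2·(-2) = 3
Net dimensions [T³] ≠ [1] — not dimensionless.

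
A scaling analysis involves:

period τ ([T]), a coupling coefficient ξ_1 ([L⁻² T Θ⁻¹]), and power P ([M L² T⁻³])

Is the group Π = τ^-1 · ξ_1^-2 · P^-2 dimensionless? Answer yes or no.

no

Sum the exponent of each base dimension across the product:
  M: −[τ]_M − 2·[ξ_1]_M − 2·[P]_M = −(0) − 2·(0) − 2·(1) = -2
  L: −[τ]_L − 2·[ξ_1]_L − 2·[P]_L = −(0) − 2·(-2) − 2·(2) = 0
  T: −[τ]_T − 2·[ξ_1]_T − 2·[P]_T = −(1) − 2·(1) − 2·(-3) = 3
  Θ: −[τ]_Θ − 2·[ξ_1]_Θ − 2·[P]_Θ = −(0) − 2·(-1) − 2·(0) = 2
Net dimensions [M⁻² T³ Θ²] ≠ [1] — not dimensionless.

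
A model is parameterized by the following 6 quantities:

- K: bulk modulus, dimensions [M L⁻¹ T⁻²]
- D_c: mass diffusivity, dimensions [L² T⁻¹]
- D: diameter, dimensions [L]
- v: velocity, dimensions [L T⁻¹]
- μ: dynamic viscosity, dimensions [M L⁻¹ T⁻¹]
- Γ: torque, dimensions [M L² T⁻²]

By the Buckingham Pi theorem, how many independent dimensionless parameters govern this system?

There are 6 variables and 3 base dimensions (M, L, T).
The dimension matrix has rank 3.
Independent dimensionless groups: 6 − 3 = 3.

3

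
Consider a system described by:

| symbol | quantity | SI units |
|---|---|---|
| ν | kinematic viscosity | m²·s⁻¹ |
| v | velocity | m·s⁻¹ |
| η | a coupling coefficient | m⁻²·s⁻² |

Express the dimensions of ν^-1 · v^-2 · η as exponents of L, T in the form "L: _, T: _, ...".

L: -6, T: 1

Collect each base-dimension exponent across the product:
  L: −(2) − 2·(1) + (-2) = -6
  T: −(-1) − 2·(-1) + (-2) = 1
So the dimensions are [L⁻⁶ T].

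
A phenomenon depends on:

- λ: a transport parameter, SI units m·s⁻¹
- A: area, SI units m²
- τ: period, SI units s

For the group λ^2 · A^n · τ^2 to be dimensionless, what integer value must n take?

-1

Balance the L exponent: (2)·n from A, plus 2·(1) + 2·(0) = 2 from the rest, must sum to zero.
2n + 2 = 0, so n = -1.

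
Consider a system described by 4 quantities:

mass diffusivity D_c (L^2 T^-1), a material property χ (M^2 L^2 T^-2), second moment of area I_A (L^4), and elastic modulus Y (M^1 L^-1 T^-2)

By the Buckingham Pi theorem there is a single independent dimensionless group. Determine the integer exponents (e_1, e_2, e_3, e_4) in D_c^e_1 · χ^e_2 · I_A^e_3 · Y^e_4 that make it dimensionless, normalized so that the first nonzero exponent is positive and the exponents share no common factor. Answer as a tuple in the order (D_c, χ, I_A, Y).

(2, 1, -2, -2)

M: e_1·(0) + e_2·(2) + e_3·(0) + e_4·(1) = 0
L: e_1·(2) + e_2·(2) + e_3·(4) + e_4·(-1) = 0
T: e_1·(-1) + e_2·(-2) + e_3·(0) + e_4·(-2) = 0
Solving this homogeneous linear system for the smallest-integer solution (first nonzero entry positive) gives (2, 1, -2, -2).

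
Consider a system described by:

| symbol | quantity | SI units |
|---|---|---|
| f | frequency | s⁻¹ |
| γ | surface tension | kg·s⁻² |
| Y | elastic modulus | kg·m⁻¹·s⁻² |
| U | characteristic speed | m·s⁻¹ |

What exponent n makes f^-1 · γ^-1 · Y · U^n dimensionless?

1

Balance the L exponent: (1)·n from U, plus −(0) − (0) + (-1) = -1 from the rest, must sum to zero.
n − 1 = 0, so n = 1.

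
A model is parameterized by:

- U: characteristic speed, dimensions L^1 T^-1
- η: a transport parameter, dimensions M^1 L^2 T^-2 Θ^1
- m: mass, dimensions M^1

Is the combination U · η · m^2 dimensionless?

Sum the exponent of each base dimension across the product:
  M: [U]_M + [η]_M + 2·[m]_M = (0) + (1) + 2·(1) = 3
  L: [U]_L + [η]_L + 2·[m]_L = (1) + (2) + 2·(0) = 3
  T: [U]_T + [η]_T + 2·[m]_T = (-1) + (-2) + 2·(0) = -3
  Θ: [U]_Θ + [η]_Θ + 2·[m]_Θ = (0) + (1) + 2·(0) = 1
Net dimensions [M³ L³ T⁻³ Θ] ≠ [1] — not dimensionless.

no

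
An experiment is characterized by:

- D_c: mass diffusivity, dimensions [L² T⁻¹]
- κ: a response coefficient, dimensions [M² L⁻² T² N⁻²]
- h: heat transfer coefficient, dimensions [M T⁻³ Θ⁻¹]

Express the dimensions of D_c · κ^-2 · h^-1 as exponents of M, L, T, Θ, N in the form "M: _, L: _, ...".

Collect each base-dimension exponent across the product:
  M: (0) − 2·(2) − (1) = -5
  L: (2) − 2·(-2) − (0) = 6
  T: (-1) − 2·(2) − (-3) = -2
  Θ: (0) − 2·(0) − (-1) = 1
  N: (0) − 2·(-2) − (0) = 4
So the dimensions are [M⁻⁵ L⁶ T⁻² Θ N⁴].

M: -5, L: 6, T: -2, Θ: 1, N: 4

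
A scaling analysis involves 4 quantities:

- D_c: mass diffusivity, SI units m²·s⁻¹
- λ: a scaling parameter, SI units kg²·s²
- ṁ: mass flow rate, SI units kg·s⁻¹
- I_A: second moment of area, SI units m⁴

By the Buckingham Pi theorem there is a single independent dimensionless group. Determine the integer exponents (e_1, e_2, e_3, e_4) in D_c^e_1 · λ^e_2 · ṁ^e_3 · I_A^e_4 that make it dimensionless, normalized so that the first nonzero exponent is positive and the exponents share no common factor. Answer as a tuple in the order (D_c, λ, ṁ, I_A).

M: e_1·(0) + e_2·(2) + e_3·(1) + e_4·(0) = 0
L: e_1·(2) + e_2·(0) + e_3·(0) + e_4·(4) = 0
T: e_1·(-1) + e_2·(2) + e_3·(-1) + e_4·(0) = 0
Solving this homogeneous linear system for the smallest-integer solution (first nonzero entry positive) gives (4, 1, -2, -2).

(4, 1, -2, -2)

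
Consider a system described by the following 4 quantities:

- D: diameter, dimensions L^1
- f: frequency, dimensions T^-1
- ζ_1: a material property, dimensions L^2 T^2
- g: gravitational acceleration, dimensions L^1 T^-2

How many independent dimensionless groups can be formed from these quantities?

There are 4 variables and 2 base dimensions (L, T).
The dimension matrix has rank 2.
Independent dimensionless groups: 4 − 2 = 2.

2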